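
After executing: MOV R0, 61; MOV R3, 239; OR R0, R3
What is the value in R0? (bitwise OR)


Register state trace:
  MOV R0, 61  → R0 = 61 (0b00111101)
  MOV R3, 239  → R3 = 239 (0b11101111)
  OR R0, R3   → R0 = 61 OR 239 = 255 (0b11111111)
Final: R0 = 255

255


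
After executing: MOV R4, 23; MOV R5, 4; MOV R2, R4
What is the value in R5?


Register state trace:
  MOV R4, 23  → R4 = 23
  MOV R5, 4  → R5 = 4
  MOV R2, R4  → R2 = 23
Final: R5 = 4

4


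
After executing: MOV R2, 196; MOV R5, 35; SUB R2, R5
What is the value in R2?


Register state trace:
  MOV R2, 196  → R2 = 196
  MOV R5, 35  → R5 = 35
  SUB R2, R5  → R2 = 196 - 35 = 161
Final: R2 = 161

161


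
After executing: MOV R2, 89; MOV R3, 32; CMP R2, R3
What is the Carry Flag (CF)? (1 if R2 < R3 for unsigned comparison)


Register state trace:
  MOV R2, 89  → R2 = 89
  MOV R3, 32  → R3 = 32
  CMP R2, R3  → unsigned 89 - 32: no borrow
  89 >= 32, so CF = 0
CF = 0

0


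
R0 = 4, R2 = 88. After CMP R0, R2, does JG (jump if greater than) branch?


Trace:
  R0 = 4, R2 = 88
  CMP R0, R2  → compares 4 vs 88
  JG checks: is 4 greater than 88?
  4 < 88, so condition is false
Branch taken: No

No


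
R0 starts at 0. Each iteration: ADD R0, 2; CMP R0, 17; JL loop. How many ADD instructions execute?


Loop trace (R0 starts at 0, target 17, step 2):
  ADD #1: R0 = 0 + 2 = 2  → 2 < 17, loop
  ADD #2: R0 = 2 + 2 = 4  → 4 < 17, loop
  ADD #3: R0 = 4 + 2 = 6  → 6 < 17, loop
  ADD #4: R0 = 6 + 2 = 8  → 8 < 17, loop
  ADD #5: R0 = 8 + 2 = 10  → 10 < 17, loop
  ADD #6: R0 = 10 + 2 = 12  → 12 < 17, loop
  ADD #7: R0 = 12 + 2 = 14  → 14 < 17, loop
  ADD #8: R0 = 14 + 2 = 16  → 16 < 17, loop
  ADD #9: R0 = 16 + 2 = 18  → 18 >= 17, exit
Total ADD instructions: 9

9


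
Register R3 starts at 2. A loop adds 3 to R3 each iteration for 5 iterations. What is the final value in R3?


Starting value: R3 = 2
  Iter 1: R3 = 2 + 3 = 5
  Iter 2: R3 = 5 + 3 = 8
  Iter 3: R3 = 8 + 3 = 11
  Iter 4: R3 = 11 + 3 = 14
  Iter 5: R3 = 14 + 3 = 17
Final: R3 = 17

17


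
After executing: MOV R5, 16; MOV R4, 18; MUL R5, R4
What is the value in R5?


Register state trace:
  MOV R5, 16  → R5 = 16
  MOV R4, 18  → R4 = 18
  MUL R5, R4  → R5 = 16 * 18 = 288
Final: R5 = 288

288


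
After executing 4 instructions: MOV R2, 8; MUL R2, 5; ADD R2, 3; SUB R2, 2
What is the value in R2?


Register state trace:
  MOV R2, 8  → R2 = 8
  MUL R2, 5  → R2 = 8 * 5 = 40
  ADD R2, 3  → R2 = 40 + 3 = 43
  SUB R2, 2  → R2 = 43 - 2 = 41
Final: R2 = 41

41


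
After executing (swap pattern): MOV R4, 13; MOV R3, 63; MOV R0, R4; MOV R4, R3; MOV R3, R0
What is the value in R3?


Register state trace (swap pattern):
  MOV R4, 13  → R4 = 13
  MOV R3, 63  → R3 = 63
  MOV R0, R4  → R0 = 13  (save R4)
  MOV R4, R3  → R4 = 63  (R4 gets R3's value)
  MOV R3, R0  → R3 = 13  (R3 gets saved value)
Final: R3 = 13

13


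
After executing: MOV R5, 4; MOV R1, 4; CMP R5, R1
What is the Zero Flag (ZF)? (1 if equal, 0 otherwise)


Register state trace:
  MOV R5, 4  → R5 = 4
  MOV R1, 4  → R1 = 4
  CMP R5, R1  → computes 4 - 4 = 0
  Result is zero, so values are equal
ZF = 1

1


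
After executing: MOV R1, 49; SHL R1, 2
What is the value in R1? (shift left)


Register state trace:
  MOV R1, 49  → R1 = 49
  SHL R1, 2  → R1 = 49 << 2 = 49 * 2^2 = 196
Final: R1 = 196

196


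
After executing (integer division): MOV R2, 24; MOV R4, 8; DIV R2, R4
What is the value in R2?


Register state trace:
  MOV R2, 24  → R2 = 24
  MOV R4, 8  → R4 = 8
  DIV R2, R4  → R2 = 24 // 8 = 3
Final: R2 = 3

3


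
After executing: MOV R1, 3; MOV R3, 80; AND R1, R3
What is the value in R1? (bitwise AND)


Register state trace:
  MOV R1, 3  → R1 = 3 (0b00000011)
  MOV R3, 80  → R3 = 80 (0b01010000)
  AND R1, R3  → R1 = 3 AND 80 = 0 (0b00000000)
Final: R1 = 0

0


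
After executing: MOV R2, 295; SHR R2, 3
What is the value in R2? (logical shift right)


Register state trace:
  MOV R2, 295  → R2 = 295
  SHR R2, 3  → R2 = 295 >> 3 = 295 // 2^3 = 36
Final: R2 = 36

36


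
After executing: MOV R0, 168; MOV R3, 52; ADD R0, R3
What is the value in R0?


Register state trace:
  MOV R0, 168  → R0 = 168
  MOV R3, 52  → R3 = 52
  ADD R0, R3  → R0 = 168 + 52 = 220
Final: R0 = 220

220


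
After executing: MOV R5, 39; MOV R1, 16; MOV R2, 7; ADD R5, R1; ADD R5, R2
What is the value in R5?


Register state trace:
  MOV R5, 39  → R5 = 39
  MOV R1, 16  → R1 = 16
  MOV R2, 7  → R2 = 7
  ADD R5, R1  → R5 = 39 + 16 = 55
  ADD R5, R2  → R5 = 55 + 7 = 62
Final: R5 = 62

62


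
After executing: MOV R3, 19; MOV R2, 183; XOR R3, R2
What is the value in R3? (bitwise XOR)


Register state trace:
  MOV R3, 19  → R3 = 19 (0b00010011)
  MOV R2, 183  → R2 = 183 (0b10110111)
  XOR R3, R2  → R3 = 19 XOR 183 = 164 (0b10100100)
Final: R3 = 164

164


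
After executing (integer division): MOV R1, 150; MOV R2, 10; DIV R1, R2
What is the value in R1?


Register state trace:
  MOV R1, 150  → R1 = 150
  MOV R2, 10  → R2 = 10
  DIV R1, R2  → R1 = 150 // 10 = 15
Final: R1 = 15

15


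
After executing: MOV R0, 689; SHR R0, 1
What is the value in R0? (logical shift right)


Register state trace:
  MOV R0, 689  → R0 = 689
  SHR R0, 1  → R0 = 689 >> 1 = 689 // 2^1 = 344
Final: R0 = 344

344


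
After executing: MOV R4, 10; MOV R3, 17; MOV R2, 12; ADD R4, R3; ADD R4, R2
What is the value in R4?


Register state trace:
  MOV R4, 10  → R4 = 10
  MOV R3, 17  → R3 = 17
  MOV R2, 12  → R2 = 12
  ADD R4, R3  → R4 = 10 + 17 = 27
  ADD R4, R2  → R4 = 27 + 12 = 39
Final: R4 = 39

39


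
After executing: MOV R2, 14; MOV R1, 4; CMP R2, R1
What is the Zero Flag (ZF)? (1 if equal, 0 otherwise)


Register state trace:
  MOV R2, 14  → R2 = 14
  MOV R1, 4  → R1 = 4
  CMP R2, R1  → computes 14 - 4 = 10
  Result is nonzero, so values are not equal
ZF = 0

0


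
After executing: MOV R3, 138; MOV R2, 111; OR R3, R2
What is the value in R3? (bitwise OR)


Register state trace:
  MOV R3, 138  → R3 = 138 (0b10001010)
  MOV R2, 111  → R2 = 111 (0b01101111)
  OR R3, R2   → R3 = 138 OR 111 = 239 (0b11101111)
Final: R3 = 239

239


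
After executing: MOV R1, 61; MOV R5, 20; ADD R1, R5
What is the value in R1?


Register state trace:
  MOV R1, 61  → R1 = 61
  MOV R5, 20  → R5 = 20
  ADD R1, R5  → R1 = 61 + 20 = 81
Final: R1 = 81

81


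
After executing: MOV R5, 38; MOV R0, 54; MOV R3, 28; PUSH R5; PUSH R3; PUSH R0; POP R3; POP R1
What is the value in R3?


Stack trace (top is rightmost):
  MOV R5, 38  → R5 = 38
  MOV R0, 54  → R0 = 54
  MOV R3, 28  → R3 = 28
  PUSH R5  → stack: [38]
  PUSH R3  → stack: [38, 28]
  PUSH R0  → stack: [38, 28, 54]
  POP R3  → R3 = 54, stack: [38, 28]
  POP R1  → R1 = 28, stack: [38]
Final: R3 = 54

54


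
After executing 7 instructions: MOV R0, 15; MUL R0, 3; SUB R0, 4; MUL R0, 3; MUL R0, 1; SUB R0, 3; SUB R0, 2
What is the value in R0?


Register state trace:
  MOV R0, 15  → R0 = 15
  MUL R0, 3  → R0 = 15 * 3 = 45
  SUB R0, 4  → R0 = 45 - 4 = 41
  MUL R0, 3  → R0 = 41 * 3 = 123
  MUL R0, 1  → R0 = 123 * 1 = 123
  SUB R0, 3  → R0 = 123 - 3 = 120
  SUB R0, 2  → R0 = 120 - 2 = 118
Final: R0 = 118

118


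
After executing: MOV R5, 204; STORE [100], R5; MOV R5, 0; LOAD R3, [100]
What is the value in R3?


Register and memory trace:
  MOV R5, 204  → R5 = 204
  STORE [100], R5  → mem[100] = 204
  MOV R5, 0  → R5 = 0
  LOAD R3, [100]  → R3 = mem[100] = 204
Final: R3 = 204

204


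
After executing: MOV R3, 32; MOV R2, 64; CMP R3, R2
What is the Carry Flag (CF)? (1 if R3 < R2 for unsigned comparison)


Register state trace:
  MOV R3, 32  → R3 = 32
  MOV R2, 64  → R2 = 64
  CMP R3, R2  → unsigned 32 - 64: borrow occurs
  32 < 64, so CF = 1
CF = 1

1


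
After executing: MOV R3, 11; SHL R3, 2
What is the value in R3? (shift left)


Register state trace:
  MOV R3, 11  → R3 = 11
  SHL R3, 2  → R3 = 11 << 2 = 11 * 2^2 = 44
Final: R3 = 44

44


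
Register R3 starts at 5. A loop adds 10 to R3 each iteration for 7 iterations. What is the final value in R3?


Starting value: R3 = 5
  Iter 1: R3 = 5 + 10 = 15
  Iter 2: R3 = 15 + 10 = 25
  Iter 3: R3 = 25 + 10 = 35
  Iter 4: R3 = 35 + 10 = 45
  Iter 5: R3 = 45 + 10 = 55
  Iter 6: R3 = 55 + 10 = 65
  Iter 7: R3 = 65 + 10 = 75
Final: R3 = 75

75


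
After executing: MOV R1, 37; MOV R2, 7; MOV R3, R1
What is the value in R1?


Register state trace:
  MOV R1, 37  → R1 = 37
  MOV R2, 7  → R2 = 7
  MOV R3, R1  → R3 = 37
Final: R1 = 37

37


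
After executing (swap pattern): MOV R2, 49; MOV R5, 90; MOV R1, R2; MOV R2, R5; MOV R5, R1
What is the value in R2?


Register state trace (swap pattern):
  MOV R2, 49  → R2 = 49
  MOV R5, 90  → R5 = 90
  MOV R1, R2  → R1 = 49  (save R2)
  MOV R2, R5  → R2 = 90  (R2 gets R5's value)
  MOV R5, R1  → R5 = 49  (R5 gets saved value)
Final: R2 = 90

90


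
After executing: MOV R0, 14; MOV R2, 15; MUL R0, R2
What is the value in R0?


Register state trace:
  MOV R0, 14  → R0 = 14
  MOV R2, 15  → R2 = 15
  MUL R0, R2  → R0 = 14 * 15 = 210
Final: R0 = 210

210


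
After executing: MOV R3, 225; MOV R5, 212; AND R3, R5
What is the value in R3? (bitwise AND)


Register state trace:
  MOV R3, 225  → R3 = 225 (0b11100001)
  MOV R5, 212  → R5 = 212 (0b11010100)
  AND R3, R5  → R3 = 225 AND 212 = 192 (0b11000000)
Final: R3 = 192

192


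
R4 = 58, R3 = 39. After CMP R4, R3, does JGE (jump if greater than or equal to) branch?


Trace:
  R4 = 58, R3 = 39
  CMP R4, R3  → compares 58 vs 39
  JGE checks: is 58 greater than or equal to 39?
  58 > 39, so condition is true
Branch taken: Yes

Yes


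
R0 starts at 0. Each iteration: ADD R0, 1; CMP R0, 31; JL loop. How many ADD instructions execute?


Loop trace (R0 starts at 0, target 31, step 1):
  ADD #1: R0 = 0 + 1 = 1  → 1 < 31, loop
  ADD #2: R0 = 1 + 1 = 2  → 2 < 31, loop
  ADD #3: R0 = 2 + 1 = 3  → 3 < 31, loop
  ADD #4: R0 = 3 + 1 = 4  → 4 < 31, loop
  ADD #5: R0 = 4 + 1 = 5  → 5 < 31, loop
  ADD #6: R0 = 5 + 1 = 6  → 6 < 31, loop
  ADD #7: R0 = 6 + 1 = 7  → 7 < 31, loop
  ADD #8: R0 = 7 + 1 = 8  → 8 < 31, loop
  ADD #9: R0 = 8 + 1 = 9  → 9 < 31, loop
  ADD #10: R0 = 9 + 1 = 10  → 10 < 31, loop
  ADD #11: R0 = 10 + 1 = 11  → 11 < 31, loop
  ADD #12: R0 = 11 + 1 = 12  → 12 < 31, loop
  ADD #13: R0 = 12 + 1 = 13  → 13 < 31, loop
  ADD #14: R0 = 13 + 1 = 14  → 14 < 31, loop
  ADD #15: R0 = 14 + 1 = 15  → 15 < 31, loop
  ADD #16: R0 = 15 + 1 = 16  → 16 < 31, loop
  ADD #17: R0 = 16 + 1 = 17  → 17 < 31, loop
  ADD #18: R0 = 17 + 1 = 18  → 18 < 31, loop
  ADD #19: R0 = 18 + 1 = 19  → 19 < 31, loop
  ADD #20: R0 = 19 + 1 = 20  → 20 < 31, loop
  ADD #21: R0 = 20 + 1 = 21  → 21 < 31, loop
  ADD #22: R0 = 21 + 1 = 22  → 22 < 31, loop
  ADD #23: R0 = 22 + 1 = 23  → 23 < 31, loop
  ADD #24: R0 = 23 + 1 = 24  → 24 < 31, loop
  ADD #25: R0 = 24 + 1 = 25  → 25 < 31, loop
  ADD #26: R0 = 25 + 1 = 26  → 26 < 31, loop
  ADD #27: R0 = 26 + 1 = 27  → 27 < 31, loop
  ADD #28: R0 = 27 + 1 = 28  → 28 < 31, loop
  ADD #29: R0 = 28 + 1 = 29  → 29 < 31, loop
  ADD #30: R0 = 29 + 1 = 30  → 30 < 31, loop
  ADD #31: R0 = 30 + 1 = 31  → 31 >= 31, exit
Total ADD instructions: 31

31


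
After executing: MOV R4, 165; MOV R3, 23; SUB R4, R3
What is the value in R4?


Register state trace:
  MOV R4, 165  → R4 = 165
  MOV R3, 23  → R3 = 23
  SUB R4, R3  → R4 = 165 - 23 = 142
Final: R4 = 142

142


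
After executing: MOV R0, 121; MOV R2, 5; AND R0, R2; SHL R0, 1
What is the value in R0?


Register state trace:
  MOV R0, 121  → R0 = 121 (0b01111001)
  MOV R2, 5  → R2 = 5 (0b00000101)
  AND R0, R2  → R0 = 121 AND 5 = 1 (0b00000001)
  SHL R0, 1  → R0 = 1 << 1 = 2
Final: R0 = 2

2


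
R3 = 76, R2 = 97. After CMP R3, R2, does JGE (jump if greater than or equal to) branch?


Trace:
  R3 = 76, R2 = 97
  CMP R3, R2  → compares 76 vs 97
  JGE checks: is 76 greater than or equal to 97?
  76 < 97, so condition is false
Branch taken: No

No


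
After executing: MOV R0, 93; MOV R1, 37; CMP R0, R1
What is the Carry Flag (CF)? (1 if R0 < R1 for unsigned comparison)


Register state trace:
  MOV R0, 93  → R0 = 93
  MOV R1, 37  → R1 = 37
  CMP R0, R1  → unsigned 93 - 37: no borrow
  93 >= 37, so CF = 0
CF = 0

0


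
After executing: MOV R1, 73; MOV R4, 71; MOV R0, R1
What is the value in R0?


Register state trace:
  MOV R1, 73  → R1 = 73
  MOV R4, 71  → R4 = 71
  MOV R0, R1  → R0 = 73
Final: R0 = 73

73


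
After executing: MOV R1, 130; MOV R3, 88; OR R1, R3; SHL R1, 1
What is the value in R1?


Register state trace:
  MOV R1, 130  → R1 = 130 (0b10000010)
  MOV R3, 88  → R3 = 88 (0b01011000)
  OR R1, R3  → R1 = 130 OR 88 = 218 (0b11011010)
  SHL R1, 1  → R1 = 218 << 1 = 436
Final: R1 = 436

436


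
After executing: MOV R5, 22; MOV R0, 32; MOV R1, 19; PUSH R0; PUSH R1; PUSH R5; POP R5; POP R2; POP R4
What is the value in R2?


Stack trace (top is rightmost):
  MOV R5, 22  → R5 = 22
  MOV R0, 32  → R0 = 32
  MOV R1, 19  → R1 = 19
  PUSH R0  → stack: [32]
  PUSH R1  → stack: [32, 19]
  PUSH R5  → stack: [32, 19, 22]
  POP R5  → R5 = 22, stack: [32, 19]
  POP R2  → R2 = 19, stack: [32]
  POP R4  → R4 = 32, stack: []
Final: R2 = 19

19


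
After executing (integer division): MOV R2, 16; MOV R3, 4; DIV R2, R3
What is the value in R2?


Register state trace:
  MOV R2, 16  → R2 = 16
  MOV R3, 4  → R3 = 4
  DIV R2, R3  → R2 = 16 // 4 = 4
Final: R2 = 4

4


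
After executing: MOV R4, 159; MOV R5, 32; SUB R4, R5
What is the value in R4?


Register state trace:
  MOV R4, 159  → R4 = 159
  MOV R5, 32  → R5 = 32
  SUB R4, R5  → R4 = 159 - 32 = 127
Final: R4 = 127

127


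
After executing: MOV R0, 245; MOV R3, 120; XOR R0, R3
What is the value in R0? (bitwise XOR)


Register state trace:
  MOV R0, 245  → R0 = 245 (0b11110101)
  MOV R3, 120  → R3 = 120 (0b01111000)
  XOR R0, R3  → R0 = 245 XOR 120 = 141 (0b10001101)
Final: R0 = 141

141


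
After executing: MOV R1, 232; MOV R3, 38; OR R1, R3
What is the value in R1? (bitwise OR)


Register state trace:
  MOV R1, 232  → R1 = 232 (0b11101000)
  MOV R3, 38  → R3 = 38 (0b00100110)
  OR R1, R3   → R1 = 232 OR 38 = 238 (0b11101110)
Final: R1 = 238

238


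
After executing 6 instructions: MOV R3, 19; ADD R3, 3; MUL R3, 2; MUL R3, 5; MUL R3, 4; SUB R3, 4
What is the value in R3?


Register state trace:
  MOV R3, 19  → R3 = 19
  ADD R3, 3  → R3 = 19 + 3 = 22
  MUL R3, 2  → R3 = 22 * 2 = 44
  MUL R3, 5  → R3 = 44 * 5 = 220
  MUL R3, 4  → R3 = 220 * 4 = 880
  SUB R3, 4  → R3 = 880 - 4 = 876
Final: R3 = 876

876


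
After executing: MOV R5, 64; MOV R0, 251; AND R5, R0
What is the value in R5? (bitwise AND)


Register state trace:
  MOV R5, 64  → R5 = 64 (0b01000000)
  MOV R0, 251  → R0 = 251 (0b11111011)
  AND R5, R0  → R5 = 64 AND 251 = 64 (0b01000000)
Final: R5 = 64

64


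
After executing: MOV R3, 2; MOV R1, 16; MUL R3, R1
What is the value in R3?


Register state trace:
  MOV R3, 2  → R3 = 2
  MOV R1, 16  → R1 = 16
  MUL R3, R1  → R3 = 2 * 16 = 32
Final: R3 = 32

32


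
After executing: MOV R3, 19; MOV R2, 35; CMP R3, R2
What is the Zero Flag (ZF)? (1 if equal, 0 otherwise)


Register state trace:
  MOV R3, 19  → R3 = 19
  MOV R2, 35  → R2 = 35
  CMP R3, R2  → computes 19 - 35 = -16
  Result is nonzero, so values are not equal
ZF = 0

0


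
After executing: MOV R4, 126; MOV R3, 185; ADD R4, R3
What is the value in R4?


Register state trace:
  MOV R4, 126  → R4 = 126
  MOV R3, 185  → R3 = 185
  ADD R4, R3  → R4 = 126 + 185 = 311
Final: R4 = 311

311


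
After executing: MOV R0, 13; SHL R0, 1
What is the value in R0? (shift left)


Register state trace:
  MOV R0, 13  → R0 = 13
  SHL R0, 1  → R0 = 13 << 1 = 13 * 2^1 = 26
Final: R0 = 26

26


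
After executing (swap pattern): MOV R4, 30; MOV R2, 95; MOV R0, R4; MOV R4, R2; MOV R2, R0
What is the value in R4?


Register state trace (swap pattern):
  MOV R4, 30  → R4 = 30
  MOV R2, 95  → R2 = 95
  MOV R0, R4  → R0 = 30  (save R4)
  MOV R4, R2  → R4 = 95  (R4 gets R2's value)
  MOV R2, R0  → R2 = 30  (R2 gets saved value)
Final: R4 = 95

95


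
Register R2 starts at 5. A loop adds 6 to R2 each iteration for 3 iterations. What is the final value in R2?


Starting value: R2 = 5
  Iter 1: R2 = 5 + 6 = 11
  Iter 2: R2 = 11 + 6 = 17
  Iter 3: R2 = 17 + 6 = 23
Final: R2 = 23

23


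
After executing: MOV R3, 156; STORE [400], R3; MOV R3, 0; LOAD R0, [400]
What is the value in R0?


Register and memory trace:
  MOV R3, 156  → R3 = 156
  STORE [400], R3  → mem[400] = 156
  MOV R3, 0  → R3 = 0
  LOAD R0, [400]  → R0 = mem[400] = 156
Final: R0 = 156

156


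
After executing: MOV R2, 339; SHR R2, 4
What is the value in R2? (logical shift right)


Register state trace:
  MOV R2, 339  → R2 = 339
  SHR R2, 4  → R2 = 339 >> 4 = 339 // 2^4 = 21
Final: R2 = 21

21


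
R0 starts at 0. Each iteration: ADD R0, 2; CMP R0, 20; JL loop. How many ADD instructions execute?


Loop trace (R0 starts at 0, target 20, step 2):
  ADD #1: R0 = 0 + 2 = 2  → 2 < 20, loop
  ADD #2: R0 = 2 + 2 = 4  → 4 < 20, loop
  ADD #3: R0 = 4 + 2 = 6  → 6 < 20, loop
  ADD #4: R0 = 6 + 2 = 8  → 8 < 20, loop
  ADD #5: R0 = 8 + 2 = 10  → 10 < 20, loop
  ADD #6: R0 = 10 + 2 = 12  → 12 < 20, loop
  ADD #7: R0 = 12 + 2 = 14  → 14 < 20, loop
  ADD #8: R0 = 14 + 2 = 16  → 16 < 20, loop
  ADD #9: R0 = 16 + 2 = 18  → 18 < 20, loop
  ADD #10: R0 = 18 + 2 = 20  → 20 >= 20, exit
Total ADD instructions: 10

10


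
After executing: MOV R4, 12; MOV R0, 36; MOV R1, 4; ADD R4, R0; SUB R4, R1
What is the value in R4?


Register state trace:
  MOV R4, 12  → R4 = 12
  MOV R0, 36  → R0 = 36
  MOV R1, 4  → R1 = 4
  ADD R4, R0  → R4 = 12 + 36 = 48
  SUB R4, R1  → R4 = 48 - 4 = 44
Final: R4 = 44

44


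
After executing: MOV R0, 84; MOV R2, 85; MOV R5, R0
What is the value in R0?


Register state trace:
  MOV R0, 84  → R0 = 84
  MOV R2, 85  → R2 = 85
  MOV R5, R0  → R5 = 84
Final: R0 = 84

84


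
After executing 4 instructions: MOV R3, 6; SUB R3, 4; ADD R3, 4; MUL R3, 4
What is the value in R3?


Register state trace:
  MOV R3, 6  → R3 = 6
  SUB R3, 4  → R3 = 6 - 4 = 2
  ADD R3, 4  → R3 = 2 + 4 = 6
  MUL R3, 4  → R3 = 6 * 4 = 24
Final: R3 = 24

24


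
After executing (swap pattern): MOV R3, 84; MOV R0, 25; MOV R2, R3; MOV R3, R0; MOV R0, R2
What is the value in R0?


Register state trace (swap pattern):
  MOV R3, 84  → R3 = 84
  MOV R0, 25  → R0 = 25
  MOV R2, R3  → R2 = 84  (save R3)
  MOV R3, R0  → R3 = 25  (R3 gets R0's value)
  MOV R0, R2  → R0 = 84  (R0 gets saved value)
Final: R0 = 84

84


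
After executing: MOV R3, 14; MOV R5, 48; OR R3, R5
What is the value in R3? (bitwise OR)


Register state trace:
  MOV R3, 14  → R3 = 14 (0b00001110)
  MOV R5, 48  → R5 = 48 (0b00110000)
  OR R3, R5   → R3 = 14 OR 48 = 62 (0b00111110)
Final: R3 = 62

62


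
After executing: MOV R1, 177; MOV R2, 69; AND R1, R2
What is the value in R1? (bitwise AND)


Register state trace:
  MOV R1, 177  → R1 = 177 (0b10110001)
  MOV R2, 69  → R2 = 69 (0b01000101)
  AND R1, R2  → R1 = 177 AND 69 = 1 (0b00000001)
Final: R1 = 1

1


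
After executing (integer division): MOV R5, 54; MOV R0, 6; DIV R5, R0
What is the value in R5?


Register state trace:
  MOV R5, 54  → R5 = 54
  MOV R0, 6  → R0 = 6
  DIV R5, R0  → R5 = 54 // 6 = 9
Final: R5 = 9

9


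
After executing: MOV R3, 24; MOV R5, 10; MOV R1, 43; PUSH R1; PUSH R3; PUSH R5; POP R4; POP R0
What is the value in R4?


Stack trace (top is rightmost):
  MOV R3, 24  → R3 = 24
  MOV R5, 10  → R5 = 10
  MOV R1, 43  → R1 = 43
  PUSH R1  → stack: [43]
  PUSH R3  → stack: [43, 24]
  PUSH R5  → stack: [43, 24, 10]
  POP R4  → R4 = 10, stack: [43, 24]
  POP R0  → R0 = 24, stack: [43]
Final: R4 = 10

10


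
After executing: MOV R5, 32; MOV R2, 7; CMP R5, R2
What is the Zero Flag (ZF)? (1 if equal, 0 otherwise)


Register state trace:
  MOV R5, 32  → R5 = 32
  MOV R2, 7  → R2 = 7
  CMP R5, R2  → computes 32 - 7 = 25
  Result is nonzero, so values are not equal
ZF = 0

0


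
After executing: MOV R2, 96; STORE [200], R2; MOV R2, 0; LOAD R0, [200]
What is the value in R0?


Register and memory trace:
  MOV R2, 96  → R2 = 96
  STORE [200], R2  → mem[200] = 96
  MOV R2, 0  → R2 = 0
  LOAD R0, [200]  → R0 = mem[200] = 96
Final: R0 = 96

96


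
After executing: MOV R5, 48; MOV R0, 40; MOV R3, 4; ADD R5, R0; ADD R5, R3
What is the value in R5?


Register state trace:
  MOV R5, 48  → R5 = 48
  MOV R0, 40  → R0 = 40
  MOV R3, 4  → R3 = 4
  ADD R5, R0  → R5 = 48 + 40 = 88
  ADD R5, R3  → R5 = 88 + 4 = 92
Final: R5 = 92

92


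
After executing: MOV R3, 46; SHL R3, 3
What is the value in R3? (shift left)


Register state trace:
  MOV R3, 46  → R3 = 46
  SHL R3, 3  → R3 = 46 << 3 = 46 * 2^3 = 368
Final: R3 = 368

368


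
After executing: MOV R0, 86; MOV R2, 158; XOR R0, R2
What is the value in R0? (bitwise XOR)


Register state trace:
  MOV R0, 86  → R0 = 86 (0b01010110)
  MOV R2, 158  → R2 = 158 (0b10011110)
  XOR R0, R2  → R0 = 86 XOR 158 = 200 (0b11001000)
Final: R0 = 200

200


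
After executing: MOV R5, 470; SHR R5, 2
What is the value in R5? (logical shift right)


Register state trace:
  MOV R5, 470  → R5 = 470
  SHR R5, 2  → R5 = 470 >> 2 = 470 // 2^2 = 117
Final: R5 = 117

117


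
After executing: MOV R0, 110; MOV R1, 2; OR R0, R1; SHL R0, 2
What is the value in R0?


Register state trace:
  MOV R0, 110  → R0 = 110 (0b01101110)
  MOV R1, 2  → R1 = 2 (0b00000010)
  OR R0, R1  → R0 = 110 OR 2 = 110 (0b01101110)
  SHL R0, 2  → R0 = 110 << 2 = 440
Final: R0 = 440

440


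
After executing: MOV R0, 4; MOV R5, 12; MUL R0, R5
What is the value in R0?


Register state trace:
  MOV R0, 4  → R0 = 4
  MOV R5, 12  → R5 = 12
  MUL R0, R5  → R0 = 4 * 12 = 48
Final: R0 = 48

48


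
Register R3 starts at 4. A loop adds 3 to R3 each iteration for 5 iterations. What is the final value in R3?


Starting value: R3 = 4
  Iter 1: R3 = 4 + 3 = 7
  Iter 2: R3 = 7 + 3 = 10
  Iter 3: R3 = 10 + 3 = 13
  Iter 4: R3 = 13 + 3 = 16
  Iter 5: R3 = 16 + 3 = 19
Final: R3 = 19

19


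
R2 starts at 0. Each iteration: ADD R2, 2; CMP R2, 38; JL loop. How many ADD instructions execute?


Loop trace (R2 starts at 0, target 38, step 2):
  ADD #1: R2 = 0 + 2 = 2  → 2 < 38, loop
  ADD #2: R2 = 2 + 2 = 4  → 4 < 38, loop
  ADD #3: R2 = 4 + 2 = 6  → 6 < 38, loop
  ADD #4: R2 = 6 + 2 = 8  → 8 < 38, loop
  ADD #5: R2 = 8 + 2 = 10  → 10 < 38, loop
  ADD #6: R2 = 10 + 2 = 12  → 12 < 38, loop
  ADD #7: R2 = 12 + 2 = 14  → 14 < 38, loop
  ADD #8: R2 = 14 + 2 = 16  → 16 < 38, loop
  ADD #9: R2 = 16 + 2 = 18  → 18 < 38, loop
  ADD #10: R2 = 18 + 2 = 20  → 20 < 38, loop
  ADD #11: R2 = 20 + 2 = 22  → 22 < 38, loop
  ADD #12: R2 = 22 + 2 = 24  → 24 < 38, loop
  ADD #13: R2 = 24 + 2 = 26  → 26 < 38, loop
  ADD #14: R2 = 26 + 2 = 28  → 28 < 38, loop
  ADD #15: R2 = 28 + 2 = 30  → 30 < 38, loop
  ADD #16: R2 = 30 + 2 = 32  → 32 < 38, loop
  ADD #17: R2 = 32 + 2 = 34  → 34 < 38, loop
  ADD #18: R2 = 34 + 2 = 36  → 36 < 38, loop
  ADD #19: R2 = 36 + 2 = 38  → 38 >= 38, exit
Total ADD instructions: 19

19


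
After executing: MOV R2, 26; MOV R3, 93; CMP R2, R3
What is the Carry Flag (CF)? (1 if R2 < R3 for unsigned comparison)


Register state trace:
  MOV R2, 26  → R2 = 26
  MOV R3, 93  → R3 = 93
  CMP R2, R3  → unsigned 26 - 93: borrow occurs
  26 < 93, so CF = 1
CF = 1

1


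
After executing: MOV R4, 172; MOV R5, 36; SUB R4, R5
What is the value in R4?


Register state trace:
  MOV R4, 172  → R4 = 172
  MOV R5, 36  → R5 = 36
  SUB R4, R5  → R4 = 172 - 36 = 136
Final: R4 = 136

136


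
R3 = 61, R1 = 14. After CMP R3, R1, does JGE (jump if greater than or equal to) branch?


Trace:
  R3 = 61, R1 = 14
  CMP R3, R1  → compares 61 vs 14
  JGE checks: is 61 greater than or equal to 14?
  61 > 14, so condition is true
Branch taken: Yes

Yes


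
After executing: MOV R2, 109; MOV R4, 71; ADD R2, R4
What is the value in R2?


Register state trace:
  MOV R2, 109  → R2 = 109
  MOV R4, 71  → R4 = 71
  ADD R2, R4  → R2 = 109 + 71 = 180
Final: R2 = 180

180


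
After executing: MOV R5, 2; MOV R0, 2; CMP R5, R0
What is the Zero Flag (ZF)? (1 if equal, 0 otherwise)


Register state trace:
  MOV R5, 2  → R5 = 2
  MOV R0, 2  → R0 = 2
  CMP R5, R0  → computes 2 - 2 = 0
  Result is zero, so values are equal
ZF = 1

1


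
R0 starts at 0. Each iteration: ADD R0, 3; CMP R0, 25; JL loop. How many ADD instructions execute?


Loop trace (R0 starts at 0, target 25, step 3):
  ADD #1: R0 = 0 + 3 = 3  → 3 < 25, loop
  ADD #2: R0 = 3 + 3 = 6  → 6 < 25, loop
  ADD #3: R0 = 6 + 3 = 9  → 9 < 25, loop
  ADD #4: R0 = 9 + 3 = 12  → 12 < 25, loop
  ADD #5: R0 = 12 + 3 = 15  → 15 < 25, loop
  ADD #6: R0 = 15 + 3 = 18  → 18 < 25, loop
  ADD #7: R0 = 18 + 3 = 21  → 21 < 25, loop
  ADD #8: R0 = 21 + 3 = 24  → 24 < 25, loop
  ADD #9: R0 = 24 + 3 = 27  → 27 >= 25, exit
Total ADD instructions: 9

9


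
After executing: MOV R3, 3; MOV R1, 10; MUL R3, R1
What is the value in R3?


Register state trace:
  MOV R3, 3  → R3 = 3
  MOV R1, 10  → R1 = 10
  MUL R3, R1  → R3 = 3 * 10 = 30
Final: R3 = 30

30


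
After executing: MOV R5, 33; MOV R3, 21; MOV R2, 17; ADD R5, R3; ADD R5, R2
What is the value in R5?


Register state trace:
  MOV R5, 33  → R5 = 33
  MOV R3, 21  → R3 = 21
  MOV R2, 17  → R2 = 17
  ADD R5, R3  → R5 = 33 + 21 = 54
  ADD R5, R2  → R5 = 54 + 17 = 71
Final: R5 = 71

71


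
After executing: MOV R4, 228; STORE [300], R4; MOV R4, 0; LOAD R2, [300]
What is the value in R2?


Register and memory trace:
  MOV R4, 228  → R4 = 228
  STORE [300], R4  → mem[300] = 228
  MOV R4, 0  → R4 = 0
  LOAD R2, [300]  → R2 = mem[300] = 228
Final: R2 = 228

228


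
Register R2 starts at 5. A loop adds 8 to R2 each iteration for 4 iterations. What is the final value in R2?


Starting value: R2 = 5
  Iter 1: R2 = 5 + 8 = 13
  Iter 2: R2 = 13 + 8 = 21
  Iter 3: R2 = 21 + 8 = 29
  Iter 4: R2 = 29 + 8 = 37
Final: R2 = 37

37


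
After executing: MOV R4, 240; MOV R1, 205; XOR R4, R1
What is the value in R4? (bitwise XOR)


Register state trace:
  MOV R4, 240  → R4 = 240 (0b11110000)
  MOV R1, 205  → R1 = 205 (0b11001101)
  XOR R4, R1  → R4 = 240 XOR 205 = 61 (0b00111101)
Final: R4 = 61

61


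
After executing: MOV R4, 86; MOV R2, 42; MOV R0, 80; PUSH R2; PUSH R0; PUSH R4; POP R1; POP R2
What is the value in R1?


Stack trace (top is rightmost):
  MOV R4, 86  → R4 = 86
  MOV R2, 42  → R2 = 42
  MOV R0, 80  → R0 = 80
  PUSH R2  → stack: [42]
  PUSH R0  → stack: [42, 80]
  PUSH R4  → stack: [42, 80, 86]
  POP R1  → R1 = 86, stack: [42, 80]
  POP R2  → R2 = 80, stack: [42]
Final: R1 = 86

86


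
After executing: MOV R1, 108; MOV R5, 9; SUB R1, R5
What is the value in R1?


Register state trace:
  MOV R1, 108  → R1 = 108
  MOV R5, 9  → R5 = 9
  SUB R1, R5  → R1 = 108 - 9 = 99
Final: R1 = 99

99


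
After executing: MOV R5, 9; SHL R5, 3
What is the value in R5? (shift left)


Register state trace:
  MOV R5, 9  → R5 = 9
  SHL R5, 3  → R5 = 9 << 3 = 9 * 2^3 = 72
Final: R5 = 72

72


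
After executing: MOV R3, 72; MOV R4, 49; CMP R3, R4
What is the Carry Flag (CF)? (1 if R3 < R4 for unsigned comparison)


Register state trace:
  MOV R3, 72  → R3 = 72
  MOV R4, 49  → R4 = 49
  CMP R3, R4  → unsigned 72 - 49: no borrow
  72 >= 49, so CF = 0
CF = 0

0


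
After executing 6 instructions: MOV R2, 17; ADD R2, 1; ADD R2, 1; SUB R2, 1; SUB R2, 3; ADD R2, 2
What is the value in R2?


Register state trace:
  MOV R2, 17  → R2 = 17
  ADD R2, 1  → R2 = 17 + 1 = 18
  ADD R2, 1  → R2 = 18 + 1 = 19
  SUB R2, 1  → R2 = 19 - 1 = 18
  SUB R2, 3  → R2 = 18 - 3 = 15
  ADD R2, 2  → R2 = 15 + 2 = 17
Final: R2 = 17

17


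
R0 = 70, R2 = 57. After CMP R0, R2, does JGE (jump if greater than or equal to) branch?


Trace:
  R0 = 70, R2 = 57
  CMP R0, R2  → compares 70 vs 57
  JGE checks: is 70 greater than or equal to 57?
  70 > 57, so condition is true
Branch taken: Yes

Yes


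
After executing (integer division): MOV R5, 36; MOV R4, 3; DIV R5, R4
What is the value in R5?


Register state trace:
  MOV R5, 36  → R5 = 36
  MOV R4, 3  → R4 = 3
  DIV R5, R4  → R5 = 36 // 3 = 12
Final: R5 = 12

12


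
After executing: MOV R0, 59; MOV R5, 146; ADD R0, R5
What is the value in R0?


Register state trace:
  MOV R0, 59  → R0 = 59
  MOV R5, 146  → R5 = 146
  ADD R0, R5  → R0 = 59 + 146 = 205
Final: R0 = 205

205


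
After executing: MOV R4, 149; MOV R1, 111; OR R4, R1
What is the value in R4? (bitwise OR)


Register state trace:
  MOV R4, 149  → R4 = 149 (0b10010101)
  MOV R1, 111  → R1 = 111 (0b01101111)
  OR R4, R1   → R4 = 149 OR 111 = 255 (0b11111111)
Final: R4 = 255

255


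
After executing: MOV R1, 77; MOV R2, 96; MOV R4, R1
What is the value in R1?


Register state trace:
  MOV R1, 77  → R1 = 77
  MOV R2, 96  → R2 = 96
  MOV R4, R1  → R4 = 77
Final: R1 = 77

77


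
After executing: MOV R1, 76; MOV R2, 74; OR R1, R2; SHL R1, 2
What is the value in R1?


Register state trace:
  MOV R1, 76  → R1 = 76 (0b01001100)
  MOV R2, 74  → R2 = 74 (0b01001010)
  OR R1, R2  → R1 = 76 OR 74 = 78 (0b01001110)
  SHL R1, 2  → R1 = 78 << 2 = 312
Final: R1 = 312

312


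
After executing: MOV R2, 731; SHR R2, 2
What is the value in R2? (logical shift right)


Register state trace:
  MOV R2, 731  → R2 = 731
  SHR R2, 2  → R2 = 731 >> 2 = 731 // 2^2 = 182
Final: R2 = 182

182


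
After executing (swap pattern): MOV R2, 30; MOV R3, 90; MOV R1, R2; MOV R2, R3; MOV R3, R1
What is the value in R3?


Register state trace (swap pattern):
  MOV R2, 30  → R2 = 30
  MOV R3, 90  → R3 = 90
  MOV R1, R2  → R1 = 30  (save R2)
  MOV R2, R3  → R2 = 90  (R2 gets R3's value)
  MOV R3, R1  → R3 = 30  (R3 gets saved value)
Final: R3 = 30

30


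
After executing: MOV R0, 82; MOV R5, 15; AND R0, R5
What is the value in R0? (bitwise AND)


Register state trace:
  MOV R0, 82  → R0 = 82 (0b01010010)
  MOV R5, 15  → R5 = 15 (0b00001111)
  AND R0, R5  → R0 = 82 AND 15 = 2 (0b00000010)
Final: R0 = 2

2


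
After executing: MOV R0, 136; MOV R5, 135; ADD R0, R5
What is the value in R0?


Register state trace:
  MOV R0, 136  → R0 = 136
  MOV R5, 135  → R5 = 135
  ADD R0, R5  → R0 = 136 + 135 = 271
Final: R0 = 271

271


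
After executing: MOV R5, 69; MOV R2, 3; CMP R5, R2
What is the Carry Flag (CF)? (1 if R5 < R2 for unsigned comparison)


Register state trace:
  MOV R5, 69  → R5 = 69
  MOV R2, 3  → R2 = 3
  CMP R5, R2  → unsigned 69 - 3: no borrow
  69 >= 3, so CF = 0
CF = 0

0


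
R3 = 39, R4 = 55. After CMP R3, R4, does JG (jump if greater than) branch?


Trace:
  R3 = 39, R4 = 55
  CMP R3, R4  → compares 39 vs 55
  JG checks: is 39 greater than 55?
  39 < 55, so condition is false
Branch taken: No

No


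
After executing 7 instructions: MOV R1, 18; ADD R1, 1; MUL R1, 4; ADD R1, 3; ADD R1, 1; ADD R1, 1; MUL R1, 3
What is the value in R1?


Register state trace:
  MOV R1, 18  → R1 = 18
  ADD R1, 1  → R1 = 18 + 1 = 19
  MUL R1, 4  → R1 = 19 * 4 = 76
  ADD R1, 3  → R1 = 76 + 3 = 79
  ADD R1, 1  → R1 = 79 + 1 = 80
  ADD R1, 1  → R1 = 80 + 1 = 81
  MUL R1, 3  → R1 = 81 * 3 = 243
Final: R1 = 243

243


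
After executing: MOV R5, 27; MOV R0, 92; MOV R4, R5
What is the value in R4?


Register state trace:
  MOV R5, 27  → R5 = 27
  MOV R0, 92  → R0 = 92
  MOV R4, R5  → R4 = 27
Final: R4 = 27

27


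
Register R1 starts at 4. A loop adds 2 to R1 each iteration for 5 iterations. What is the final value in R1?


Starting value: R1 = 4
  Iter 1: R1 = 4 + 2 = 6
  Iter 2: R1 = 6 + 2 = 8
  Iter 3: R1 = 8 + 2 = 10
  Iter 4: R1 = 10 + 2 = 12
  Iter 5: R1 = 12 + 2 = 14
Final: R1 = 14

14


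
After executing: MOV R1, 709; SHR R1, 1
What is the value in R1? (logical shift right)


Register state trace:
  MOV R1, 709  → R1 = 709
  SHR R1, 1  → R1 = 709 >> 1 = 709 // 2^1 = 354
Final: R1 = 354

354


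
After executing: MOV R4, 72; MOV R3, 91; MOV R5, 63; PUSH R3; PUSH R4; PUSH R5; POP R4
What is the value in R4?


Stack trace (top is rightmost):
  MOV R4, 72  → R4 = 72
  MOV R3, 91  → R3 = 91
  MOV R5, 63  → R5 = 63
  PUSH R3  → stack: [91]
  PUSH R4  → stack: [91, 72]
  PUSH R5  → stack: [91, 72, 63]
  POP R4  → R4 = 63, stack: [91, 72]
Final: R4 = 63

63


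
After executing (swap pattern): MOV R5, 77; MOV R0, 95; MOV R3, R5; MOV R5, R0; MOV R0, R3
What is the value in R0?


Register state trace (swap pattern):
  MOV R5, 77  → R5 = 77
  MOV R0, 95  → R0 = 95
  MOV R3, R5  → R3 = 77  (save R5)
  MOV R5, R0  → R5 = 95  (R5 gets R0's value)
  MOV R0, R3  → R0 = 77  (R0 gets saved value)
Final: R0 = 77

77


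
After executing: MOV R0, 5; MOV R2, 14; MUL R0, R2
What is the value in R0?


Register state trace:
  MOV R0, 5  → R0 = 5
  MOV R2, 14  → R2 = 14
  MUL R0, R2  → R0 = 5 * 14 = 70
Final: R0 = 70

70


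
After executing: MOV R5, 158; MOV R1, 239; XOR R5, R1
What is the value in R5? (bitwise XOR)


Register state trace:
  MOV R5, 158  → R5 = 158 (0b10011110)
  MOV R1, 239  → R1 = 239 (0b11101111)
  XOR R5, R1  → R5 = 158 XOR 239 = 113 (0b01110001)
Final: R5 = 113

113


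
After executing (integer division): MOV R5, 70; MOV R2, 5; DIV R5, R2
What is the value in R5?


Register state trace:
  MOV R5, 70  → R5 = 70
  MOV R2, 5  → R2 = 5
  DIV R5, R2  → R5 = 70 // 5 = 14
Final: R5 = 14

14


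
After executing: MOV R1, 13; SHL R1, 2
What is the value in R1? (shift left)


Register state trace:
  MOV R1, 13  → R1 = 13
  SHL R1, 2  → R1 = 13 << 2 = 13 * 2^2 = 52
Final: R1 = 52

52


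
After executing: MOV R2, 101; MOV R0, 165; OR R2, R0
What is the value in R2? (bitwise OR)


Register state trace:
  MOV R2, 101  → R2 = 101 (0b01100101)
  MOV R0, 165  → R0 = 165 (0b10100101)
  OR R2, R0   → R2 = 101 OR 165 = 229 (0b11100101)
Final: R2 = 229

229


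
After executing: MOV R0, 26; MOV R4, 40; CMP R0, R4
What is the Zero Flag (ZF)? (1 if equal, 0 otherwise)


Register state trace:
  MOV R0, 26  → R0 = 26
  MOV R4, 40  → R4 = 40
  CMP R0, R4  → computes 26 - 40 = -14
  Result is nonzero, so values are not equal
ZF = 0

0


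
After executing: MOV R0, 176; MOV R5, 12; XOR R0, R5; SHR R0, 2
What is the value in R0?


Register state trace:
  MOV R0, 176  → R0 = 176 (0b10110000)
  MOV R5, 12  → R5 = 12 (0b00001100)
  XOR R0, R5  → R0 = 176 XOR 12 = 188 (0b10111100)
  SHR R0, 2  → R0 = 188 >> 2 = 47
Final: R0 = 47

47


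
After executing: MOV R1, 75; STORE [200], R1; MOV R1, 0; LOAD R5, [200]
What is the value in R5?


Register and memory trace:
  MOV R1, 75  → R1 = 75
  STORE [200], R1  → mem[200] = 75
  MOV R1, 0  → R1 = 0
  LOAD R5, [200]  → R5 = mem[200] = 75
Final: R5 = 75

75


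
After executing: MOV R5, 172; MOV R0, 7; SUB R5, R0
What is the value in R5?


Register state trace:
  MOV R5, 172  → R5 = 172
  MOV R0, 7  → R0 = 7
  SUB R5, R0  → R5 = 172 - 7 = 165
Final: R5 = 165

165


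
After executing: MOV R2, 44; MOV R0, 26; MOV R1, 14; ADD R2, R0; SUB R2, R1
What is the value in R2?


Register state trace:
  MOV R2, 44  → R2 = 44
  MOV R0, 26  → R0 = 26
  MOV R1, 14  → R1 = 14
  ADD R2, R0  → R2 = 44 + 26 = 70
  SUB R2, R1  → R2 = 70 - 14 = 56
Final: R2 = 56

56


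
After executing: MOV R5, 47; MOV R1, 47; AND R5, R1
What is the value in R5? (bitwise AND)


Register state trace:
  MOV R5, 47  → R5 = 47 (0b00101111)
  MOV R1, 47  → R1 = 47 (0b00101111)
  AND R5, R1  → R5 = 47 AND 47 = 47 (0b00101111)
Final: R5 = 47

47


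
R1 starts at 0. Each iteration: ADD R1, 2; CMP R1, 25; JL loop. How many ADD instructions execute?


Loop trace (R1 starts at 0, target 25, step 2):
  ADD #1: R1 = 0 + 2 = 2  → 2 < 25, loop
  ADD #2: R1 = 2 + 2 = 4  → 4 < 25, loop
  ADD #3: R1 = 4 + 2 = 6  → 6 < 25, loop
  ADD #4: R1 = 6 + 2 = 8  → 8 < 25, loop
  ADD #5: R1 = 8 + 2 = 10  → 10 < 25, loop
  ADD #6: R1 = 10 + 2 = 12  → 12 < 25, loop
  ADD #7: R1 = 12 + 2 = 14  → 14 < 25, loop
  ADD #8: R1 = 14 + 2 = 16  → 16 < 25, loop
  ADD #9: R1 = 16 + 2 = 18  → 18 < 25, loop
  ADD #10: R1 = 18 + 2 = 20  → 20 < 25, loop
  ADD #11: R1 = 20 + 2 = 22  → 22 < 25, loop
  ADD #12: R1 = 22 + 2 = 24  → 24 < 25, loop
  ADD #13: R1 = 24 + 2 = 26  → 26 >= 25, exit
Total ADD instructions: 13

13


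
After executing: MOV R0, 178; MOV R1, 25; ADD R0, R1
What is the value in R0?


Register state trace:
  MOV R0, 178  → R0 = 178
  MOV R1, 25  → R1 = 25
  ADD R0, R1  → R0 = 178 + 25 = 203
Final: R0 = 203

203


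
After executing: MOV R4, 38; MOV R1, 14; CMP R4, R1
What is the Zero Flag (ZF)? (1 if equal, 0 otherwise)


Register state trace:
  MOV R4, 38  → R4 = 38
  MOV R1, 14  → R1 = 14
  CMP R4, R1  → computes 38 - 14 = 24
  Result is nonzero, so values are not equal
ZF = 0

0


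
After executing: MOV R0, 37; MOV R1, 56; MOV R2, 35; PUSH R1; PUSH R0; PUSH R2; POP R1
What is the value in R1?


Stack trace (top is rightmost):
  MOV R0, 37  → R0 = 37
  MOV R1, 56  → R1 = 56
  MOV R2, 35  → R2 = 35
  PUSH R1  → stack: [56]
  PUSH R0  → stack: [56, 37]
  PUSH R2  → stack: [56, 37, 35]
  POP R1  → R1 = 35, stack: [56, 37]
Final: R1 = 35

35


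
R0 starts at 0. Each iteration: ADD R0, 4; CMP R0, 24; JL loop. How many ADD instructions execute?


Loop trace (R0 starts at 0, target 24, step 4):
  ADD #1: R0 = 0 + 4 = 4  → 4 < 24, loop
  ADD #2: R0 = 4 + 4 = 8  → 8 < 24, loop
  ADD #3: R0 = 8 + 4 = 12  → 12 < 24, loop
  ADD #4: R0 = 12 + 4 = 16  → 16 < 24, loop
  ADD #5: R0 = 16 + 4 = 20  → 20 < 24, loop
  ADD #6: R0 = 20 + 4 = 24  → 24 >= 24, exit
Total ADD instructions: 6

6


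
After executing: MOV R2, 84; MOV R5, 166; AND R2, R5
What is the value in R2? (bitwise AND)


Register state trace:
  MOV R2, 84  → R2 = 84 (0b01010100)
  MOV R5, 166  → R5 = 166 (0b10100110)
  AND R2, R5  → R2 = 84 AND 166 = 4 (0b00000100)
Final: R2 = 4

4


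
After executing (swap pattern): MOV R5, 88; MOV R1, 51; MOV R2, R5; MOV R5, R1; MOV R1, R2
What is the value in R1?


Register state trace (swap pattern):
  MOV R5, 88  → R5 = 88
  MOV R1, 51  → R1 = 51
  MOV R2, R5  → R2 = 88  (save R5)
  MOV R5, R1  → R5 = 51  (R5 gets R1's value)
  MOV R1, R2  → R1 = 88  (R1 gets saved value)
Final: R1 = 88

88


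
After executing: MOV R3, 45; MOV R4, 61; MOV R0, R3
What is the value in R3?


Register state trace:
  MOV R3, 45  → R3 = 45
  MOV R4, 61  → R4 = 61
  MOV R0, R3  → R0 = 45
Final: R3 = 45

45


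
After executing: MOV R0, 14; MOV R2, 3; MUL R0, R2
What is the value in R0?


Register state trace:
  MOV R0, 14  → R0 = 14
  MOV R2, 3  → R2 = 3
  MUL R0, R2  → R0 = 14 * 3 = 42
Final: R0 = 42

42


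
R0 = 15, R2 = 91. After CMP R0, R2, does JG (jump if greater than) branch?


Trace:
  R0 = 15, R2 = 91
  CMP R0, R2  → compares 15 vs 91
  JG checks: is 15 greater than 91?
  15 < 91, so condition is false
Branch taken: No

No


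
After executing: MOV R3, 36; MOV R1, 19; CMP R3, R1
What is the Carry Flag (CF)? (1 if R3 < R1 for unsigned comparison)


Register state trace:
  MOV R3, 36  → R3 = 36
  MOV R1, 19  → R1 = 19
  CMP R3, R1  → unsigned 36 - 19: no borrow
  36 >= 19, so CF = 0
CF = 0

0
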